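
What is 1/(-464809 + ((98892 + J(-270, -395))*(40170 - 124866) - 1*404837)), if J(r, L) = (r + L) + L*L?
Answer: -1/21534997038 ≈ -4.6436e-11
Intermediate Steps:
J(r, L) = L + r + L**2 (J(r, L) = (L + r) + L**2 = L + r + L**2)
1/(-464809 + ((98892 + J(-270, -395))*(40170 - 124866) - 1*404837)) = 1/(-464809 + ((98892 + (-395 - 270 + (-395)**2))*(40170 - 124866) - 1*404837)) = 1/(-464809 + ((98892 + (-395 - 270 + 156025))*(-84696) - 404837)) = 1/(-464809 + ((98892 + 155360)*(-84696) - 404837)) = 1/(-464809 + (254252*(-84696) - 404837)) = 1/(-464809 + (-21534127392 - 404837)) = 1/(-464809 - 21534532229) = 1/(-21534997038) = -1/21534997038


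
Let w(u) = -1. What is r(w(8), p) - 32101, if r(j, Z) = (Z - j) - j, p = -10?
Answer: -32109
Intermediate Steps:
r(j, Z) = Z - 2*j
r(w(8), p) - 32101 = (-10 - 2*(-1)) - 32101 = (-10 + 2) - 32101 = -8 - 32101 = -32109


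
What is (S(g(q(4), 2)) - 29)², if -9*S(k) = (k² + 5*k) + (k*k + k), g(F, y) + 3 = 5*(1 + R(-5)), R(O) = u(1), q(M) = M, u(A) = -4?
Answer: 7921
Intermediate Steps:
R(O) = -4
g(F, y) = -18 (g(F, y) = -3 + 5*(1 - 4) = -3 + 5*(-3) = -3 - 15 = -18)
S(k) = -2*k/3 - 2*k²/9 (S(k) = -((k² + 5*k) + (k*k + k))/9 = -((k² + 5*k) + (k² + k))/9 = -((k² + 5*k) + (k + k²))/9 = -(2*k² + 6*k)/9 = -2*k/3 - 2*k²/9)
(S(g(q(4), 2)) - 29)² = (-2/9*(-18)*(3 - 18) - 29)² = (-2/9*(-18)*(-15) - 29)² = (-60 - 29)² = (-89)² = 7921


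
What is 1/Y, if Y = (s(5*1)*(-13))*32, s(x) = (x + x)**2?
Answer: -1/41600 ≈ -2.4038e-5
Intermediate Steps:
s(x) = 4*x**2 (s(x) = (2*x)**2 = 4*x**2)
Y = -41600 (Y = ((4*(5*1)**2)*(-13))*32 = ((4*5**2)*(-13))*32 = ((4*25)*(-13))*32 = (100*(-13))*32 = -1300*32 = -41600)
1/Y = 1/(-41600) = -1/41600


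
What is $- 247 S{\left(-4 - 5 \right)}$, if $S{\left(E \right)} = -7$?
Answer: $1729$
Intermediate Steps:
$- 247 S{\left(-4 - 5 \right)} = \left(-247\right) \left(-7\right) = 1729$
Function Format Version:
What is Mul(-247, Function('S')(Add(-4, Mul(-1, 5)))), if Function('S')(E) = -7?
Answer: 1729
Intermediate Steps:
Mul(-247, Function('S')(Add(-4, Mul(-1, 5)))) = Mul(-247, -7) = 1729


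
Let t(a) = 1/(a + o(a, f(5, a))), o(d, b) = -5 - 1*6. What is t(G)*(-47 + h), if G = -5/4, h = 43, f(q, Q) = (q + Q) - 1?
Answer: 16/49 ≈ 0.32653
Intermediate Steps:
f(q, Q) = -1 + Q + q (f(q, Q) = (Q + q) - 1 = -1 + Q + q)
G = -5/4 (G = -5*¼ = -5/4 ≈ -1.2500)
o(d, b) = -11 (o(d, b) = -5 - 6 = -11)
t(a) = 1/(-11 + a) (t(a) = 1/(a - 11) = 1/(-11 + a))
t(G)*(-47 + h) = (-47 + 43)/(-11 - 5/4) = -4/(-49/4) = -4/49*(-4) = 16/49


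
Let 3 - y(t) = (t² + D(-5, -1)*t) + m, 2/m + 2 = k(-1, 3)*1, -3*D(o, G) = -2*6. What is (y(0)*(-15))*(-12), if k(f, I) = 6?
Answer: 450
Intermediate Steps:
D(o, G) = 4 (D(o, G) = -(-2)*6/3 = -⅓*(-12) = 4)
m = ½ (m = 2/(-2 + 6*1) = 2/(-2 + 6) = 2/4 = 2*(¼) = ½ ≈ 0.50000)
y(t) = 5/2 - t² - 4*t (y(t) = 3 - ((t² + 4*t) + ½) = 3 - (½ + t² + 4*t) = 3 + (-½ - t² - 4*t) = 5/2 - t² - 4*t)
(y(0)*(-15))*(-12) = ((5/2 - 1*0² - 4*0)*(-15))*(-12) = ((5/2 - 1*0 + 0)*(-15))*(-12) = ((5/2 + 0 + 0)*(-15))*(-12) = ((5/2)*(-15))*(-12) = -75/2*(-12) = 450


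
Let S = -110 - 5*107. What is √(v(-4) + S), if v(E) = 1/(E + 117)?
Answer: 2*I*√2058973/113 ≈ 25.397*I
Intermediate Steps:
S = -645 (S = -110 - 535 = -645)
v(E) = 1/(117 + E)
√(v(-4) + S) = √(1/(117 - 4) - 645) = √(1/113 - 645) = √(-72884/113) = 2*I*√2058973/113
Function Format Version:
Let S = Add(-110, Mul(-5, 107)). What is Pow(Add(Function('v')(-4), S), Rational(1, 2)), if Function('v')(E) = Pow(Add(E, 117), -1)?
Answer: Mul(Rational(2, 113), I, Pow(2058973, Rational(1, 2))) ≈ Mul(25.397, I)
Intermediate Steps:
S = -645 (S = Add(-110, -535) = -645)
Function('v')(E) = Pow(Add(117, E), -1)
Pow(Add(Function('v')(-4), S), Rational(1, 2)) = Pow(Add(Pow(Add(117, -4), -1), -645), Rational(1, 2)) = Pow(Add(Pow(113, -1), -645), Rational(1, 2)) = Pow(Add(Rational(1, 113), -645), Rational(1, 2)) = Pow(Rational(-72884, 113), Rational(1, 2)) = Mul(Rational(2, 113), I, Pow(2058973, Rational(1, 2)))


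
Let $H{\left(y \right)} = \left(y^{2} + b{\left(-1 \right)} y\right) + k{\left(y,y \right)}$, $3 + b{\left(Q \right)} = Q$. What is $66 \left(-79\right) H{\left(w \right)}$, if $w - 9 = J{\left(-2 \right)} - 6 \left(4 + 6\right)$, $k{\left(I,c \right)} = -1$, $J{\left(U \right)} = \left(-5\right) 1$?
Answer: $-17513826$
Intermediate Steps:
$J{\left(U \right)} = -5$
$b{\left(Q \right)} = -3 + Q$
$w = -56$ ($w = 9 - \left(5 + 6 \left(4 + 6\right)\right) = 9 - \left(5 + 6 \cdot 10\right) = 9 - 65 = -56$)
$H{\left(y \right)} = -1 + y^{2} - 4 y$ ($H{\left(y \right)} = \left(y^{2} + \left(-3 - 1\right) y\right) - 1 = \left(y^{2} - 4 y\right) - 1 = -1 + y^{2} - 4 y$)
$66 \left(-79\right) H{\left(w \right)} = 66 \left(-79\right) \left(-1 + \left(-56\right)^{2} - -224\right) = - 5214 \left(-1 + 3136 + 224\right) = \left(-5214\right) 3359 = -17513826$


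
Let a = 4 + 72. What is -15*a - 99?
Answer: -1239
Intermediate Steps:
a = 76
-15*a - 99 = -15*76 - 99 = -1140 - 99 = -1239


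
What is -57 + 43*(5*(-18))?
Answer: -3927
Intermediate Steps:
-57 + 43*(5*(-18)) = -57 + 43*(-90) = -57 - 3870 = -3927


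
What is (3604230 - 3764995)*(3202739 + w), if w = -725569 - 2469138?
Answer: -1291264480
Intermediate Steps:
w = -3194707
(3604230 - 3764995)*(3202739 + w) = (3604230 - 3764995)*(3202739 - 3194707) = -160765*8032 = -1291264480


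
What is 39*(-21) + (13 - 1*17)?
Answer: -823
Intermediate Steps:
39*(-21) + (13 - 1*17) = -819 + (13 - 17) = -819 - 4 = -823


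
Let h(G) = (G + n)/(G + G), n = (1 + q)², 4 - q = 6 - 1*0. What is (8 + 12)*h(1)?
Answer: 20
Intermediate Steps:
q = -2 (q = 4 - (6 - 1*0) = 4 - (6 + 0) = 4 - 1*6 = 4 - 6 = -2)
n = 1 (n = (1 - 2)² = (-1)² = 1)
h(G) = (1 + G)/(2*G) (h(G) = (G + 1)/(G + G) = (1 + G)/((2*G)) = (1 + G)*(1/(2*G)) = (1 + G)/(2*G))
(8 + 12)*h(1) = (8 + 12)*((½)*(1 + 1)/1) = 20*((½)*1*2) = 20*1 = 20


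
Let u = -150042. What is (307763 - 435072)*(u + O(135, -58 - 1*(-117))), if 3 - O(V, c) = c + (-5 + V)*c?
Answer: 20085286312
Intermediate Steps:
O(V, c) = 3 - c - c*(-5 + V) (O(V, c) = 3 - (c + (-5 + V)*c) = 3 - (c + c*(-5 + V)) = 3 + (-c - c*(-5 + V)) = 3 - c - c*(-5 + V))
(307763 - 435072)*(u + O(135, -58 - 1*(-117))) = (307763 - 435072)*(-150042 + (3 + 4*(-58 - 1*(-117)) - 1*135*(-58 - 1*(-117)))) = -127309*(-150042 + (3 + 4*(-58 + 117) - 1*135*(-58 + 117))) = -127309*(-150042 + (3 + 4*59 - 1*135*59)) = -127309*(-150042 + (3 + 236 - 7965)) = -127309*(-150042 - 7726) = -127309*(-157768) = 20085286312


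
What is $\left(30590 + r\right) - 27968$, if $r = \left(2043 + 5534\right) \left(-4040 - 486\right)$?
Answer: $-34290880$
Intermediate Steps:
$r = -34293502$ ($r = 7577 \left(-4526\right) = -34293502$)
$\left(30590 + r\right) - 27968 = \left(30590 - 34293502\right) - 27968 = -34262912 - 27968 = -34290880$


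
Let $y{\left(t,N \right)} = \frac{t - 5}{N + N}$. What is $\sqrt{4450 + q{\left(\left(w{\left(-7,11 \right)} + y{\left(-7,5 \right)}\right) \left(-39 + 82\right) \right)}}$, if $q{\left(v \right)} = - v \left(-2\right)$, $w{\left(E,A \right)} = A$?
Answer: $\frac{4 \sqrt{8270}}{5} \approx 72.752$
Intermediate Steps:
$y{\left(t,N \right)} = \frac{-5 + t}{2 N}$
$q{\left(v \right)} = 2 v$ ($q{\left(v \right)} = - \left(-2\right) v = 2 v$)
$\sqrt{4450 + q{\left(\left(w{\left(-7,11 \right)} + y{\left(-7,5 \right)}\right) \left(-39 + 82\right) \right)}} = \sqrt{4450 + 2 \left(11 + \frac{-5 - 7}{2 \cdot 5}\right) \left(-39 + 82\right)} = \sqrt{4450 + 2 \left(11 + \frac{1}{2} \cdot \frac{1}{5} \left(-12\right)\right) 43} = \sqrt{4450 + 2 \left(11 - \frac{6}{5}\right) 43} = \sqrt{4450 + 2 \cdot \frac{49}{5} \cdot 43} = \sqrt{4450 + 2 \cdot \frac{2107}{5}} = \sqrt{4450 + \frac{4214}{5}} = \sqrt{\frac{26464}{5}} = \frac{4 \sqrt{8270}}{5}$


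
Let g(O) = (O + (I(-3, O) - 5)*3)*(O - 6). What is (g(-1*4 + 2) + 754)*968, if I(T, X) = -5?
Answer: 977680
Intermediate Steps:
g(O) = (-30 + O)*(-6 + O) (g(O) = (O + (-5 - 5)*3)*(O - 6) = (O - 10*3)*(-6 + O) = (O - 30)*(-6 + O) = (-30 + O)*(-6 + O))
(g(-1*4 + 2) + 754)*968 = ((180 + (-1*4 + 2)² - 36*(-1*4 + 2)) + 754)*968 = ((180 + (-4 + 2)² - 36*(-4 + 2)) + 754)*968 = ((180 + (-2)² - 36*(-2)) + 754)*968 = ((180 + 4 + 72) + 754)*968 = (256 + 754)*968 = 1010*968 = 977680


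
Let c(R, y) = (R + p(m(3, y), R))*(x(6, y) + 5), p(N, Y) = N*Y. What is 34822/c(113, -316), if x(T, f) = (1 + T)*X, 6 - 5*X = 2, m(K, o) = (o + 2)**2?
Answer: 174110/590497433 ≈ 0.00029485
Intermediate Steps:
m(K, o) = (2 + o)**2
X = 4/5 (X = 6/5 - 1/5*2 = 6/5 - 2/5 = 4/5 ≈ 0.80000)
x(T, f) = 4/5 + 4*T/5 (x(T, f) = (1 + T)*(4/5) = 4/5 + 4*T/5)
c(R, y) = 53*R/5 + 53*R*(2 + y)**2/5 (c(R, y) = (R + (2 + y)**2*R)*((4/5 + (4/5)*6) + 5) = (R + R*(2 + y)**2)*((4/5 + 24/5) + 5) = (R + R*(2 + y)**2)*(28/5 + 5) = (R + R*(2 + y)**2)*(53/5) = 53*R/5 + 53*R*(2 + y)**2/5)
34822/c(113, -316) = 34822/(((53/5)*113*(1 + (2 - 316)**2))) = 34822/(((53/5)*113*(1 + (-314)**2))) = 34822/(((53/5)*113*(1 + 98596))) = 34822/(((53/5)*113*98597)) = 34822/(590497433/5) = 34822*(5/590497433) = 174110/590497433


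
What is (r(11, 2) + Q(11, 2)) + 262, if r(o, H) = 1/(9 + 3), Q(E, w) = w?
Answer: 3169/12 ≈ 264.08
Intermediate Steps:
r(o, H) = 1/12
(r(11, 2) + Q(11, 2)) + 262 = (1/12 + 2) + 262 = 25/12 + 262 = 3169/12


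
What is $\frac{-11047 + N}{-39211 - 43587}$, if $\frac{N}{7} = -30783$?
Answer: $\frac{113264}{41399} \approx 2.7359$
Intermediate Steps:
$N = -215481$ ($N = 7 \left(-30783\right) = -215481$)
$\frac{-11047 + N}{-39211 - 43587} = \frac{-11047 - 215481}{-39211 - 43587} = - \frac{226528}{-82798} = \left(-226528\right) \left(- \frac{1}{82798}\right) = \frac{113264}{41399}$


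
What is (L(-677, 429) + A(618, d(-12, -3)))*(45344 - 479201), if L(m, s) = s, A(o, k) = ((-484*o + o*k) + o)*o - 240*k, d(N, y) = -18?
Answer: 83013840447975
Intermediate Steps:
A(o, k) = -240*k + o*(-483*o + k*o) (A(o, k) = ((-484*o + k*o) + o)*o - 240*k = (-483*o + k*o)*o - 240*k = o*(-483*o + k*o) - 240*k = -240*k + o*(-483*o + k*o))
(L(-677, 429) + A(618, d(-12, -3)))*(45344 - 479201) = (429 + (-483*618² - 240*(-18) - 18*618²))*(45344 - 479201) = (429 + (-483*381924 + 4320 - 18*381924))*(-433857) = (429 + (-184469292 + 4320 - 6874632))*(-433857) = (429 - 191339604)*(-433857) = -191339175*(-433857) = 83013840447975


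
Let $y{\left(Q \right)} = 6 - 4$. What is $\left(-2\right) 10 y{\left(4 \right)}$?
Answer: $-40$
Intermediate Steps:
$y{\left(Q \right)} = 2$
$\left(-2\right) 10 y{\left(4 \right)} = \left(-2\right) 10 \cdot 2 = \left(-20\right) 2 = -40$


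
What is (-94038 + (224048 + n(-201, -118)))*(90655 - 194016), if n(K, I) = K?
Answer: -13417188049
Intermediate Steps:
(-94038 + (224048 + n(-201, -118)))*(90655 - 194016) = (-94038 + (224048 - 201))*(90655 - 194016) = (-94038 + 223847)*(-103361) = 129809*(-103361) = -13417188049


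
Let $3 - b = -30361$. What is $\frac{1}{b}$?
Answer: $\frac{1}{30364} \approx 3.2934 \cdot 10^{-5}$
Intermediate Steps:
$b = 30364$ ($b = 3 - -30361 = 3 + 30361 = 30364$)
$\frac{1}{b} = \frac{1}{30364}$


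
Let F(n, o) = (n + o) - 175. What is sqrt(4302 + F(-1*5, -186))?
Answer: 4*sqrt(246) ≈ 62.738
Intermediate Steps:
F(n, o) = -175 + n + o
sqrt(4302 + F(-1*5, -186)) = sqrt(4302 + (-175 - 1*5 - 186)) = sqrt(4302 + (-175 - 5 - 186)) = sqrt(4302 - 366) = sqrt(3936) = 4*sqrt(246)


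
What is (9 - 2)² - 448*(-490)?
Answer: 219569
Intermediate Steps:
(9 - 2)² - 448*(-490) = 7² + 219520 = 49 + 219520 = 219569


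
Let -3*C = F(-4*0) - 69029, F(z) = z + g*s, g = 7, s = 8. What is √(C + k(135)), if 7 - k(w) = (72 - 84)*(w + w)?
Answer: √26238 ≈ 161.98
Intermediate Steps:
F(z) = 56 + z (F(z) = z + 7*8 = z + 56 = 56 + z)
C = 22991 (C = -((56 - 4*0) - 69029)/3 = -((56 + 0) - 69029)/3 = -(56 - 69029)/3 = -⅓*(-68973) = 22991)
k(w) = 7 + 24*w (k(w) = 7 - (72 - 84)*(w + w) = 7 - (-12)*2*w = 7 - (-24)*w = 7 + 24*w)
√(C + k(135)) = √(22991 + (7 + 24*135)) = √(22991 + (7 + 3240)) = √(22991 + 3247) = √26238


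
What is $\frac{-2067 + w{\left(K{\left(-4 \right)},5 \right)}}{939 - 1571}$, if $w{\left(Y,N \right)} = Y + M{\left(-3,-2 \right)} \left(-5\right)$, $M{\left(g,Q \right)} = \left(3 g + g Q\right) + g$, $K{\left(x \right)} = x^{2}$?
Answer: $\frac{2021}{632} \approx 3.1978$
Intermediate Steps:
$M{\left(g,Q \right)} = 4 g + Q g$ ($M{\left(g,Q \right)} = \left(3 g + Q g\right) + g = 4 g + Q g$)
$w{\left(Y,N \right)} = 30 + Y$ ($w{\left(Y,N \right)} = Y + - 3 \left(4 - 2\right) \left(-5\right) = Y + \left(-3\right) 2 \left(-5\right) = Y - -30 = Y + 30 = 30 + Y$)
$\frac{-2067 + w{\left(K{\left(-4 \right)},5 \right)}}{939 - 1571} = \frac{-2067 + \left(30 + \left(-4\right)^{2}\right)}{939 - 1571} = \frac{-2067 + \left(30 + 16\right)}{-632} = \left(-2067 + 46\right) \left(- \frac{1}{632}\right) = \left(-2021\right) \left(- \frac{1}{632}\right) = \frac{2021}{632}$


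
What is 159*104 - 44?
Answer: 16492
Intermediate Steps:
159*104 - 44 = 16536 - 44 = 16492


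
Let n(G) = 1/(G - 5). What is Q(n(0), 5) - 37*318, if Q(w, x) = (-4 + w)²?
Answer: -293709/25 ≈ -11748.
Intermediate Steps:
n(G) = 1/(-5 + G)
Q(n(0), 5) - 37*318 = (-4 + 1/(-5 + 0))² - 37*318 = (-4 + 1/(-5))² - 11766 = (-4 - ⅕)² - 11766 = (-21/5)² - 11766 = 441/25 - 11766 = -293709/25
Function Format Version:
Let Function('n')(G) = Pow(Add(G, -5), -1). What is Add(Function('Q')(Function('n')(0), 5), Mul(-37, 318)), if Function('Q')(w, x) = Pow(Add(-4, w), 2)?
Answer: Rational(-293709, 25) ≈ -11748.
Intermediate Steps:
Function('n')(G) = Pow(Add(-5, G), -1)
Add(Function('Q')(Function('n')(0), 5), Mul(-37, 318)) = Add(Pow(Add(-4, Pow(Add(-5, 0), -1)), 2), Mul(-37, 318)) = Add(Pow(Add(-4, Pow(-5, -1)), 2), -11766) = Add(Pow(Add(-4, Rational(-1, 5)), 2), -11766) = Add(Pow(Rational(-21, 5), 2), -11766) = Add(Rational(441, 25), -11766) = Rational(-293709, 25)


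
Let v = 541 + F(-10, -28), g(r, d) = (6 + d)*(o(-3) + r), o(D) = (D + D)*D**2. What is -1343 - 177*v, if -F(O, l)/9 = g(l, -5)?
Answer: -227726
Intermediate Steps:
o(D) = 2*D**3 (o(D) = (2*D)*D**2 = 2*D**3)
g(r, d) = (-54 + r)*(6 + d) (g(r, d) = (6 + d)*(2*(-3)**3 + r) = (6 + d)*(2*(-27) + r) = (6 + d)*(-54 + r) = (-54 + r)*(6 + d))
F(O, l) = 486 - 9*l (F(O, l) = -9*(-324 - 54*(-5) + 6*l - 5*l) = -9*(-324 + 270 + 6*l - 5*l) = -9*(-54 + l) = 486 - 9*l)
v = 1279 (v = 541 + (486 - 9*(-28)) = 541 + (486 + 252) = 541 + 738 = 1279)
-1343 - 177*v = -1343 - 177*1279 = -1343 - 226383 = -227726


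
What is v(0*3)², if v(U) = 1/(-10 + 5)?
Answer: 1/25 ≈ 0.040000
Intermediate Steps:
v(U) = -⅕ (v(U) = 1/(-5) = -⅕)
v(0*3)² = (-⅕)² = 1/25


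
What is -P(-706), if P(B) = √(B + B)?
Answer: -2*I*√353 ≈ -37.577*I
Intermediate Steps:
P(B) = √2*√B (P(B) = √(2*B) = √2*√B)
-P(-706) = -√2*√(-706) = -√2*I*√706 = -2*I*√353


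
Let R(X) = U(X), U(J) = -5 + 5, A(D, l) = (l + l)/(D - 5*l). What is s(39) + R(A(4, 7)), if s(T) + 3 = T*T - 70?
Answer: 1448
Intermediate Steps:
A(D, l) = 2*l/(D - 5*l) (A(D, l) = (2*l)/(D - 5*l) = 2*l/(D - 5*l))
s(T) = -73 + T² (s(T) = -3 + (T*T - 70) = -3 + (T² - 70) = -3 + (-70 + T²) = -73 + T²)
U(J) = 0
R(X) = 0
s(39) + R(A(4, 7)) = (-73 + 39²) + 0 = (-73 + 1521) + 0 = 1448 + 0 = 1448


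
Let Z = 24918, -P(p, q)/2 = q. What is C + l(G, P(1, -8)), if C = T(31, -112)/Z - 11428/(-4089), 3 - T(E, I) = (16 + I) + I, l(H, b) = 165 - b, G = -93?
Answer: 1718576809/11321078 ≈ 151.80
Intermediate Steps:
P(p, q) = -2*q
T(E, I) = -13 - 2*I (T(E, I) = 3 - ((16 + I) + I) = 3 - (16 + 2*I) = 3 + (-16 - 2*I) = -13 - 2*I)
C = 31736187/11321078 (C = (-13 - 2*(-112))/24918 - 11428/(-4089) = (-13 + 224)*(1/24918) - 11428*(-1/4089) = 211*(1/24918) + 11428/4089 = 211/24918 + 11428/4089 = 31736187/11321078 ≈ 2.8033)
C + l(G, P(1, -8)) = 31736187/11321078 + (165 - (-2)*(-8)) = 31736187/11321078 + (165 - 1*16) = 31736187/11321078 + (165 - 16) = 31736187/11321078 + 149 = 1718576809/11321078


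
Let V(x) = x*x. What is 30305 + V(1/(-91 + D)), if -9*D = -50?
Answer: 17921195186/591361 ≈ 30305.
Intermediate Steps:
D = 50/9 (D = -⅑*(-50) = 50/9 ≈ 5.5556)
V(x) = x²
30305 + V(1/(-91 + D)) = 30305 + (1/(-91 + 50/9))² = 30305 + (1/(-769/9))² = 30305 + (-9/769)² = 30305 + 81/591361 = 17921195186/591361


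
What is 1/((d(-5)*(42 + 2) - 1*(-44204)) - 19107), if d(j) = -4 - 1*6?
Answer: 1/24657 ≈ 4.0556e-5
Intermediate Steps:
d(j) = -10 (d(j) = -4 - 6 = -10)
1/((d(-5)*(42 + 2) - 1*(-44204)) - 19107) = 1/((-10*(42 + 2) - 1*(-44204)) - 19107) = 1/((-10*44 + 44204) - 19107) = 1/((-440 + 44204) - 19107) = 1/(43764 - 19107) = 1/24657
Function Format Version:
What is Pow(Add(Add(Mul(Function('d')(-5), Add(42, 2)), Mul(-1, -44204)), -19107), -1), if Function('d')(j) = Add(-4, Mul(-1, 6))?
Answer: Rational(1, 24657) ≈ 4.0556e-5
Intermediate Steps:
Function('d')(j) = -10 (Function('d')(j) = Add(-4, -6) = -10)
Pow(Add(Add(Mul(Function('d')(-5), Add(42, 2)), Mul(-1, -44204)), -19107), -1) = Pow(Add(Add(Mul(-10, Add(42, 2)), Mul(-1, -44204)), -19107), -1) = Pow(Add(Add(Mul(-10, 44), 44204), -19107), -1) = Pow(Add(Add(-440, 44204), -19107), -1) = Pow(Add(43764, -19107), -1) = Pow(24657, -1) = Rational(1, 24657)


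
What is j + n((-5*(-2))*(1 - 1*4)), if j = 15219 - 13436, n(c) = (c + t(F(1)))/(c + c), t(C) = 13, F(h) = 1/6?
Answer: 106997/60 ≈ 1783.3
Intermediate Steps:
F(h) = ⅙
n(c) = (13 + c)/(2*c) (n(c) = (c + 13)/(c + c) = (13 + c)/((2*c)) = (13 + c)*(1/(2*c)) = (13 + c)/(2*c))
j = 1783
j + n((-5*(-2))*(1 - 1*4)) = 1783 + (13 + (-5*(-2))*(1 - 1*4))/(2*(((-5*(-2))*(1 - 1*4)))) = 1783 + (13 + 10*(1 - 4))/(2*((10*(1 - 4)))) = 1783 + (13 + 10*(-3))/(2*((10*(-3)))) = 1783 + (½)*(13 - 30)/(-30) = 1783 + (½)*(-1/30)*(-17) = 1783 + 17/60 = 106997/60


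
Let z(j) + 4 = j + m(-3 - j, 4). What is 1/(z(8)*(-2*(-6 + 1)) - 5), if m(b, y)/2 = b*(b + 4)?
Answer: 1/1575 ≈ 0.00063492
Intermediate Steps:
m(b, y) = 2*b*(4 + b) (m(b, y) = 2*(b*(b + 4)) = 2*(b*(4 + b)) = 2*b*(4 + b))
z(j) = -4 + j + 2*(1 - j)*(-3 - j) (z(j) = -4 + (j + 2*(-3 - j)*(4 + (-3 - j))) = -4 + (j + 2*(-3 - j)*(1 - j)) = -4 + (j + 2*(1 - j)*(-3 - j)) = -4 + j + 2*(1 - j)*(-3 - j))
1/(z(8)*(-2*(-6 + 1)) - 5) = 1/((-10 + 2*8² + 5*8)*(-2*(-6 + 1)) - 5) = 1/((-10 + 2*64 + 40)*(-2*(-5)) - 5) = 1/((-10 + 128 + 40)*10 - 5) = 1/(158*10 - 5) = 1/(1580 - 5) = 1/1575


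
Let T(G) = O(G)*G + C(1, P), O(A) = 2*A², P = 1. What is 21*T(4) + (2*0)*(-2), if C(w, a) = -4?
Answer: 2604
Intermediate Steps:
T(G) = -4 + 2*G³ (T(G) = (2*G²)*G - 4 = 2*G³ - 4 = -4 + 2*G³)
21*T(4) + (2*0)*(-2) = 21*(-4 + 2*4³) + (2*0)*(-2) = 21*(-4 + 2*64) + 0*(-2) = 21*(-4 + 128) + 0 = 21*124 + 0 = 2604 + 0 = 2604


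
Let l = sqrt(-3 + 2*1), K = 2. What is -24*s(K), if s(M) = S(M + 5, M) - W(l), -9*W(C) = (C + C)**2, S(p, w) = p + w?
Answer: -616/3 ≈ -205.33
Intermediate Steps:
l = I (l = sqrt(-3 + 2) = sqrt(-1) = I ≈ 1.0*I)
W(C) = -4*C**2/9 (W(C) = -(C + C)**2/9 = -4*C**2/9)
s(M) = 41/9 + 2*M (s(M) = ((M + 5) + M) - (-4)*I**2/9 = ((5 + M) + M) - (-4)*(-1)/9 = (5 + 2*M) - 1*4/9 = (5 + 2*M) - 4/9 = 41/9 + 2*M)
-24*s(K) = -24*(41/9 + 2*2) = -24*(41/9 + 4) = -24*77/9 = -616/3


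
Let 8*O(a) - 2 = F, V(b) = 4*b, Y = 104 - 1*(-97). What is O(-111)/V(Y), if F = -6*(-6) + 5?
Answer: 43/6432 ≈ 0.0066853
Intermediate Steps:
Y = 201 (Y = 104 + 97 = 201)
F = 41 (F = 36 + 5 = 41)
O(a) = 43/8 (O(a) = ¼ + (⅛)*41 = ¼ + 41/8 = 43/8)
O(-111)/V(Y) = 43/(8*((4*201))) = (43/8)/804 = (43/8)*(1/804) = 43/6432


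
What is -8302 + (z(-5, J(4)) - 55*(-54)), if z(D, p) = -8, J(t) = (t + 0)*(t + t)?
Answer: -5340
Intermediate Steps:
J(t) = 2*t² (J(t) = t*(2*t) = 2*t²)
-8302 + (z(-5, J(4)) - 55*(-54)) = -8302 + (-8 - 55*(-54)) = -8302 + (-8 + 2970) = -8302 + 2962 = -5340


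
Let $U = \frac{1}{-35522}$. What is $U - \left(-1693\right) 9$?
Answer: $\frac{541248713}{35522} \approx 15237.0$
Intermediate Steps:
$U = - \frac{1}{35522} \approx -2.8152 \cdot 10^{-5}$
$U - \left(-1693\right) 9 = - \frac{1}{35522} - \left(-1693\right) 9 = - \frac{1}{35522} - -15237 = - \frac{1}{35522} + 15237 = \frac{541248713}{35522}$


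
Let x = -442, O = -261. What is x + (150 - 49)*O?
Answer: -26803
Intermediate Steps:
x + (150 - 49)*O = -442 + (150 - 49)*(-261) = -442 + 101*(-261) = -442 - 26361 = -26803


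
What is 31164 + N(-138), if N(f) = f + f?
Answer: 30888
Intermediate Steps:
N(f) = 2*f
31164 + N(-138) = 31164 + 2*(-138) = 31164 - 276 = 30888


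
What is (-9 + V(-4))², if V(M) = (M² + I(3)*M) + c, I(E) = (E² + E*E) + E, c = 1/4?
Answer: 94249/16 ≈ 5890.6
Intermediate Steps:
c = ¼ ≈ 0.25000
I(E) = E + 2*E² (I(E) = (E² + E²) + E = 2*E² + E = E + 2*E²)
V(M) = ¼ + M² + 21*M (V(M) = (M² + (3*(1 + 2*3))*M) + ¼ = (M² + (3*(1 + 6))*M) + ¼ = (M² + (3*7)*M) + ¼ = (M² + 21*M) + ¼ = ¼ + M² + 21*M)
(-9 + V(-4))² = (-9 + (¼ + (-4)² + 21*(-4)))² = (-9 + (¼ + 16 - 84))² = (-9 - 271/4)² = (-307/4)² = 94249/16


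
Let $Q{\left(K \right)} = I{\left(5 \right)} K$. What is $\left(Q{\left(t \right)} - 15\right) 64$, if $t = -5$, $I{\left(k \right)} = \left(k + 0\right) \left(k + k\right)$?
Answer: $-16960$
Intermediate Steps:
$I{\left(k \right)} = 2 k^{2}$ ($I{\left(k \right)} = k 2 k = 2 k^{2}$)
$Q{\left(K \right)} = 50 K$ ($Q{\left(K \right)} = 2 \cdot 5^{2} K = 2 \cdot 25 K = 50 K$)
$\left(Q{\left(t \right)} - 15\right) 64 = \left(50 \left(-5\right) - 15\right) 64 = \left(-250 - 15\right) 64 = \left(-265\right) 64 = -16960$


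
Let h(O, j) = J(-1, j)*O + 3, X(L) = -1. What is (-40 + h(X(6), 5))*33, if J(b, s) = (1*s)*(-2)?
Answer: -891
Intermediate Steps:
J(b, s) = -2*s (J(b, s) = s*(-2) = -2*s)
h(O, j) = 3 - 2*O*j (h(O, j) = (-2*j)*O + 3 = -2*O*j + 3 = 3 - 2*O*j)
(-40 + h(X(6), 5))*33 = (-40 + (3 - 2*(-1)*5))*33 = (-40 + (3 + 10))*33 = (-40 + 13)*33 = -27*33 = -891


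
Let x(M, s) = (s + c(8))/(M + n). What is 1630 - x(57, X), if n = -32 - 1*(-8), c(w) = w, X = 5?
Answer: 53777/33 ≈ 1629.6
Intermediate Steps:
n = -24 (n = -32 + 8 = -24)
x(M, s) = (8 + s)/(-24 + M) (x(M, s) = (s + 8)/(M - 24) = (8 + s)/(-24 + M))
1630 - x(57, X) = 1630 - (8 + 5)/(-24 + 57) = 1630 - 13/33 = 53777/33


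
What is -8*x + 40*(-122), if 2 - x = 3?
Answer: -4872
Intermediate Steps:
x = -1 (x = 2 - 1*3 = 2 - 3 = -1)
-8*x + 40*(-122) = -8*(-1) + 40*(-122) = 8 - 4880 = -4872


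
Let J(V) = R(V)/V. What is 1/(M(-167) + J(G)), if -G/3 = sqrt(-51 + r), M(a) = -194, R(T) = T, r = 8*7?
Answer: -1/193 ≈ -0.0051813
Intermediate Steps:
r = 56
G = -3*sqrt(5) (G = -3*sqrt(-51 + 56) = -3*sqrt(5) ≈ -6.7082)
J(V) = 1 (J(V) = V/V = 1)
1/(M(-167) + J(G)) = 1/(-194 + 1) = 1/(-193) = -1/193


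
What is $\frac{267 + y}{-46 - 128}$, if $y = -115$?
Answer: $- \frac{76}{87} \approx -0.87356$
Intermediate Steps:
$\frac{267 + y}{-46 - 128} = \frac{267 - 115}{-46 - 128} = \frac{152}{-174} = 152 \left(- \frac{1}{174}\right) = - \frac{76}{87}$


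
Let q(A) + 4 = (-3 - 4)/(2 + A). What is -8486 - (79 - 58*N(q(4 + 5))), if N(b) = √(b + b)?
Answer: -8565 + 58*I*√1122/11 ≈ -8565.0 + 176.62*I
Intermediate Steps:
q(A) = -4 - 7/(2 + A) (q(A) = -4 + (-3 - 4)/(2 + A) = -4 - 7/(2 + A))
N(b) = √2*√b (N(b) = √(2*b) = √2*√b)
-8486 - (79 - 58*N(q(4 + 5))) = -8486 - (79 - 58*√2*√((-15 - 4*(4 + 5))/(2 + (4 + 5)))) = -8486 - (79 - 58*√2*√((-15 - 4*9)/(2 + 9))) = -8486 - (79 - 58*√2*√((-15 - 36)/11)) = -8486 - (79 - 58*√2*√((1/11)*(-51))) = -8486 - (79 - 58*√2*√(-51/11)) = -8486 - (79 - 58*√2*I*√561/11) = -8486 - (79 - 58*I*√1122/11) = -8486 + (-79 + 58*I*√1122/11) = -8565 + 58*I*√1122/11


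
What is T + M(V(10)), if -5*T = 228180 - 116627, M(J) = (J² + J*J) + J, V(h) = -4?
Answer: -111413/5 ≈ -22283.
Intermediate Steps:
M(J) = J + 2*J² (M(J) = (J² + J²) + J = 2*J² + J = J + 2*J²)
T = -111553/5 (T = -(228180 - 116627)/5 = -⅕*111553 = -111553/5 ≈ -22311.)
T + M(V(10)) = -111553/5 - 4*(1 + 2*(-4)) = -111553/5 - 4*(1 - 8) = -111553/5 - 4*(-7) = -111553/5 + 28 = -111413/5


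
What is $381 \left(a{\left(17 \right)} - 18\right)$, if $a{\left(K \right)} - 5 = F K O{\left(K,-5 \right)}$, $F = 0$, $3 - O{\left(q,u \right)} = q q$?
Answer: $-4953$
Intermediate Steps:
$O{\left(q,u \right)} = 3 - q^{2}$ ($O{\left(q,u \right)} = 3 - q q = 3 - q^{2}$)
$a{\left(K \right)} = 5$ ($a{\left(K \right)} = 5 + 0 K \left(3 - K^{2}\right) = 5 + 0 \left(3 - K^{2}\right) = 5 + 0 = 5$)
$381 \left(a{\left(17 \right)} - 18\right) = 381 \left(5 - 18\right) = 381 \left(-13\right) = -4953$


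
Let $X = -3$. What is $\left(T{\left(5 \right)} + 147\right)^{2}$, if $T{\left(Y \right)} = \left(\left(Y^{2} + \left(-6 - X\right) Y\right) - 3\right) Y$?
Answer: $33124$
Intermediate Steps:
$T{\left(Y \right)} = Y \left(-3 + Y^{2} - 3 Y\right)$ ($T{\left(Y \right)} = \left(\left(Y^{2} + \left(-6 - -3\right) Y\right) - 3\right) Y = \left(\left(Y^{2} + \left(-6 + 3\right) Y\right) - 3\right) Y = \left(\left(Y^{2} - 3 Y\right) - 3\right) Y = \left(-3 + Y^{2} - 3 Y\right) Y = Y \left(-3 + Y^{2} - 3 Y\right)$)
$\left(T{\left(5 \right)} + 147\right)^{2} = \left(5 \left(-3 + 5^{2} - 15\right) + 147\right)^{2} = \left(5 \left(-3 + 25 - 15\right) + 147\right)^{2} = \left(5 \cdot 7 + 147\right)^{2} = \left(35 + 147\right)^{2} = 182^{2} = 33124$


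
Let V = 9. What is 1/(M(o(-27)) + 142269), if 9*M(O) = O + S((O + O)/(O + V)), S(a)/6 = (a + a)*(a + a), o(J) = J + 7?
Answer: 1089/154966921 ≈ 7.0273e-6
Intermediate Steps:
o(J) = 7 + J
S(a) = 24*a² (S(a) = 6*((a + a)*(a + a)) = 6*((2*a)*(2*a)) = 6*(4*a²) = 24*a²)
M(O) = O/9 + 32*O²/(3*(9 + O)²) (M(O) = (O + 24*((O + O)/(O + 9))²)/9 = (O + 24*((2*O)/(9 + O))²)/9 = (O + 24*(2*O/(9 + O))²)/9 = (O + 24*(4*O²/(9 + O)²))/9 = (O + 96*O²/(9 + O)²)/9 = O/9 + 32*O²/(3*(9 + O)²))
1/(M(o(-27)) + 142269) = 1/(((7 - 27)/9 + 32*(7 - 27)²/(3*(9 + (7 - 27))²)) + 142269) = 1/(((⅑)*(-20) + (32/3)*(-20)²/(9 - 20)²) + 142269) = 1/((-20/9 + (32/3)*400/(-11)²) + 142269) = 1/((-20/9 + (32/3)*400*(1/121)) + 142269) = 1/((-20/9 + 12800/363) + 142269) = 1/(35980/1089 + 142269) = 1/(154966921/1089) = 1089/154966921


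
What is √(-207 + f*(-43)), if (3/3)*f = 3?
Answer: 4*I*√21 ≈ 18.33*I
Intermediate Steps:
f = 3
√(-207 + f*(-43)) = √(-207 + 3*(-43)) = √(-207 - 129) = √(-336) = 4*I*√21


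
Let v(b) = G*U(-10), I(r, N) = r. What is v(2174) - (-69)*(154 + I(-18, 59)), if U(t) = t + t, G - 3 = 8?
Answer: 9164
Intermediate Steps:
G = 11 (G = 3 + 8 = 11)
U(t) = 2*t
v(b) = -220 (v(b) = 11*(2*(-10)) = 11*(-20) = -220)
v(2174) - (-69)*(154 + I(-18, 59)) = -220 - (-69)*(154 - 18) = -220 - (-69)*136 = -220 - 1*(-9384) = -220 + 9384 = 9164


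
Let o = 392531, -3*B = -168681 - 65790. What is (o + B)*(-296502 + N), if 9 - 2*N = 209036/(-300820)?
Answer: -10495433199290304/75205 ≈ -1.3956e+11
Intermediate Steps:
B = 78157 (B = -(-168681 - 65790)/3 = -1/3*(-234471) = 78157)
N = 364552/75205 (N = 9/2 - 104518/(-300820) = 9/2 - 104518*(-1)/300820 = 9/2 - 1/2*(-52259/75205) = 9/2 + 52259/150410 = 364552/75205 ≈ 4.8474)
(o + B)*(-296502 + N) = (392531 + 78157)*(-296502 + 364552/75205) = 470688*(-22298068358/75205) = -10495433199290304/75205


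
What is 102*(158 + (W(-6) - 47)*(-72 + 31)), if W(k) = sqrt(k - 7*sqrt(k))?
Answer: 212670 - 4182*sqrt(-6 - 7*I*sqrt(6)) ≈ 2.0236e+5 + 14537.0*I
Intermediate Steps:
102*(158 + (W(-6) - 47)*(-72 + 31)) = 102*(158 + (sqrt(-6 - 7*I*sqrt(6)) - 47)*(-72 + 31)) = 102*(158 + (sqrt(-6 - 7*I*sqrt(6)) - 47)*(-41)) = 102*(158 + (-47 + sqrt(-6 - 7*I*sqrt(6)))*(-41)) = 102*(158 + (1927 - 41*sqrt(-6 - 7*I*sqrt(6)))) = 102*(2085 - 41*sqrt(-6 - 7*I*sqrt(6))) = 212670 - 4182*sqrt(-6 - 7*I*sqrt(6))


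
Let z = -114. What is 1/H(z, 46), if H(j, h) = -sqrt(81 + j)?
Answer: I*sqrt(33)/33 ≈ 0.17408*I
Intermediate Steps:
1/H(z, 46) = 1/(-sqrt(81 - 114)) = 1/(-sqrt(-33)) = 1/(-I*sqrt(33)) = I*sqrt(33)/33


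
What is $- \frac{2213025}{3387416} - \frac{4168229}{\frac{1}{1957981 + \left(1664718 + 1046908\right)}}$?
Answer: $- \frac{65932635607691831273}{3387416} \approx -1.9464 \cdot 10^{13}$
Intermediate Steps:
$- \frac{2213025}{3387416} - \frac{4168229}{\frac{1}{1957981 + \left(1664718 + 1046908\right)}} = \left(-2213025\right) \frac{1}{3387416} - \frac{4168229}{\frac{1}{1957981 + 2711626}} = - \frac{2213025}{3387416} - \frac{4168229}{\frac{1}{4669607}} = - \frac{2213025}{3387416} - 4168229 \frac{1}{\frac{1}{4669607}} = - \frac{2213025}{3387416} - 19463991316003 = - \frac{65932635607691831273}{3387416}$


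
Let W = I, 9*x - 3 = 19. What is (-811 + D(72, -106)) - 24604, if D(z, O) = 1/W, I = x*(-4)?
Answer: -2236529/88 ≈ -25415.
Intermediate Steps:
x = 22/9 (x = 1/3 + (1/9)*19 = 1/3 + 19/9 = 22/9 ≈ 2.4444)
I = -88/9 (I = (22/9)*(-4) = -88/9 ≈ -9.7778)
W = -88/9 ≈ -9.7778
D(z, O) = -9/88 (D(z, O) = 1/(-88/9) = -9/88)
(-811 + D(72, -106)) - 24604 = (-811 - 9/88) - 24604 = -71377/88 - 24604 = -2236529/88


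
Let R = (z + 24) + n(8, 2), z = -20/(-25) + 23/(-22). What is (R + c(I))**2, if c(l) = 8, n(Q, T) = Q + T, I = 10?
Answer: 21095649/12100 ≈ 1743.4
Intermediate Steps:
z = -27/110 (z = -20*(-1/25) + 23*(-1/22) = 4/5 - 23/22 = -27/110 ≈ -0.24545)
R = 3713/110 (R = (-27/110 + 24) + (8 + 2) = 2613/110 + 10 = 3713/110 ≈ 33.755)
(R + c(I))**2 = (3713/110 + 8)**2 = (4593/110)**2 = 21095649/12100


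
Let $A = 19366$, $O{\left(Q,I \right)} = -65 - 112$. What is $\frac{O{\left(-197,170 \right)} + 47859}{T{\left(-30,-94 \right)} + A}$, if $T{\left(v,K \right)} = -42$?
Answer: $\frac{23841}{9662} \approx 2.4675$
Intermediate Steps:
$O{\left(Q,I \right)} = -177$
$\frac{O{\left(-197,170 \right)} + 47859}{T{\left(-30,-94 \right)} + A} = \frac{-177 + 47859}{-42 + 19366} = \frac{47682}{19324} = 47682 \cdot \frac{1}{19324} = \frac{23841}{9662}$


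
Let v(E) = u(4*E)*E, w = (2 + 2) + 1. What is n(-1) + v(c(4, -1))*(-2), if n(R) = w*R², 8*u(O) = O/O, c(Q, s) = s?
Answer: 21/4 ≈ 5.2500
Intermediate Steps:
u(O) = ⅛ (u(O) = (O/O)/8 = (⅛)*1 = ⅛)
w = 5 (w = 4 + 1 = 5)
v(E) = E/8
n(R) = 5*R²
n(-1) + v(c(4, -1))*(-2) = 5*(-1)² + ((⅛)*(-1))*(-2) = 5*1 - ⅛*(-2) = 5 + ¼ = 21/4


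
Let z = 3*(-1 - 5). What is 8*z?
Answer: -144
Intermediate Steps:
z = -18 (z = 3*(-6) = -18)
8*z = 8*(-18) = -144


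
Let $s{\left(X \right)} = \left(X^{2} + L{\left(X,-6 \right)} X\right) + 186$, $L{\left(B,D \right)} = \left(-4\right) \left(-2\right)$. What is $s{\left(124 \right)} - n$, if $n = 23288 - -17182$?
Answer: $-23916$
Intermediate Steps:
$L{\left(B,D \right)} = 8$
$n = 40470$ ($n = 23288 + 17182 = 40470$)
$s{\left(X \right)} = 186 + X^{2} + 8 X$ ($s{\left(X \right)} = \left(X^{2} + 8 X\right) + 186 = 186 + X^{2} + 8 X$)
$s{\left(124 \right)} - n = \left(186 + 124^{2} + 8 \cdot 124\right) - 40470 = \left(186 + 15376 + 992\right) - 40470 = 16554 - 40470 = -23916$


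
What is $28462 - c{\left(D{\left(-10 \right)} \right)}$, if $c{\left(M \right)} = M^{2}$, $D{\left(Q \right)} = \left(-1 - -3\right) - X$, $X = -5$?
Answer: $28413$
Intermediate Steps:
$D{\left(Q \right)} = 7$ ($D{\left(Q \right)} = \left(-1 - -3\right) - -5 = \left(-1 + 3\right) + 5 = 2 + 5 = 7$)
$28462 - c{\left(D{\left(-10 \right)} \right)} = 28462 - 7^{2} = 28462 - 49 = 28413$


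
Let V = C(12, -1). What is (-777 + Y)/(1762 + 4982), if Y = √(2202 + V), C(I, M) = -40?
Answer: -259/2248 + √2162/6744 ≈ -0.10832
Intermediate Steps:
V = -40
Y = √2162 (Y = √(2202 - 40) = √2162 ≈ 46.497)
(-777 + Y)/(1762 + 4982) = (-777 + √2162)/(1762 + 4982) = (-777 + √2162)/6744 = (-777 + √2162)*(1/6744) = -259/2248 + √2162/6744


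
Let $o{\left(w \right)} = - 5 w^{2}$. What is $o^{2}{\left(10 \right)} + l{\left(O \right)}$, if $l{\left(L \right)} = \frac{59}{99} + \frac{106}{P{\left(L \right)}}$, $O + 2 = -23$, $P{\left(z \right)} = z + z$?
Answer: $\frac{618746228}{2475} \approx 2.5 \cdot 10^{5}$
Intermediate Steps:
$P{\left(z \right)} = 2 z$
$O = -25$ ($O = -2 - 23 = -25$)
$l{\left(L \right)} = \frac{59}{99} + \frac{53}{L}$ ($l{\left(L \right)} = \frac{59}{99} + \frac{106}{2 L} = 59 \cdot \frac{1}{99} + 106 \frac{1}{2 L} = \frac{59}{99} + \frac{53}{L}$)
$o^{2}{\left(10 \right)} + l{\left(O \right)} = \left(- 5 \cdot 10^{2}\right)^{2} + \left(\frac{59}{99} + \frac{53}{-25}\right) = \left(\left(-5\right) 100\right)^{2} + \left(\frac{59}{99} + 53 \left(- \frac{1}{25}\right)\right) = \left(-500\right)^{2} + \left(\frac{59}{99} - \frac{53}{25}\right) = 250000 - \frac{3772}{2475} = \frac{618746228}{2475}$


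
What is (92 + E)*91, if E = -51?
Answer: 3731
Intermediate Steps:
(92 + E)*91 = (92 - 51)*91 = 41*91 = 3731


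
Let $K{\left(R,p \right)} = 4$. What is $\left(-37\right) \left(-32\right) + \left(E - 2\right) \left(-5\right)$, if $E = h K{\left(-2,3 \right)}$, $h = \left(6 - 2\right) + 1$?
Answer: $1094$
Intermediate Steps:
$h = 5$ ($h = 4 + 1 = 5$)
$E = 20$ ($E = 5 \cdot 4 = 20$)
$\left(-37\right) \left(-32\right) + \left(E - 2\right) \left(-5\right) = \left(-37\right) \left(-32\right) + \left(20 - 2\right) \left(-5\right) = 1184 + 18 \left(-5\right) = 1184 - 90 = 1094$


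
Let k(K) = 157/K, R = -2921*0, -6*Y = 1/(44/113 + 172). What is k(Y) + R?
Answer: -18350160/113 ≈ -1.6239e+5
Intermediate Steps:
Y = -113/116880 (Y = -1/(6*(44/113 + 172)) = -1/(6*19480/113) = -⅙*113/19480 = -113/116880 ≈ -0.00096680)
R = 0
k(Y) + R = 157/(-113/116880) + 0 = 157*(-116880/113) + 0 = -18350160/113 + 0 = -18350160/113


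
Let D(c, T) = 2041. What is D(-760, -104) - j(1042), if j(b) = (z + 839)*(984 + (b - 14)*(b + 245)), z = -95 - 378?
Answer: -484589279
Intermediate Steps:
z = -473
j(b) = 360144 + 366*(-14 + b)*(245 + b) (j(b) = (-473 + 839)*(984 + (b - 14)*(b + 245)) = 366*(984 + (-14 + b)*(245 + b)) = 360144 + 366*(-14 + b)*(245 + b))
D(-760, -104) - j(1042) = 2041 - (-895236 + 366*1042**2 + 84546*1042) = 2041 - (-895236 + 366*1085764 + 88096932) = 2041 - (-895236 + 397389624 + 88096932) = 2041 - 1*484591320 = 2041 - 484591320 = -484589279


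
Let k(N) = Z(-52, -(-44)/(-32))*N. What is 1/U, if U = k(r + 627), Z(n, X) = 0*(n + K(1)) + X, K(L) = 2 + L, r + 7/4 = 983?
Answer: -32/70763 ≈ -0.00045221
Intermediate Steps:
r = 3925/4 (r = -7/4 + 983 = 3925/4 ≈ 981.25)
Z(n, X) = X (Z(n, X) = 0*(n + (2 + 1)) + X = 0*(n + 3) + X = 0*(3 + n) + X = 0 + X = X)
k(N) = -11*N/8 (k(N) = (-(-44)/(-32))*N = (-(-44)*(-1)/32)*N = (-1*11/8)*N = -11*N/8)
U = -70763/32 (U = -11*(3925/4 + 627)/8 = -11/8*6433/4 = -70763/32 ≈ -2211.3)
1/U = 1/(-70763/32) = -32/70763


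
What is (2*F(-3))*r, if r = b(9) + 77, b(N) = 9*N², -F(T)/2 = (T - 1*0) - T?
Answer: 0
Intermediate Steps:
F(T) = 0 (F(T) = -2*((T - 1*0) - T) = -2*((T + 0) - T) = -2*(T - T) = -2*0 = 0)
r = 806 (r = 9*9² + 77 = 9*81 + 77 = 729 + 77 = 806)
(2*F(-3))*r = (2*0)*806 = 0*806 = 0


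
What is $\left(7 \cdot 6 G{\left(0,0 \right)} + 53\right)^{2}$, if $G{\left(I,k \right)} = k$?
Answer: $2809$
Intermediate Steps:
$\left(7 \cdot 6 G{\left(0,0 \right)} + 53\right)^{2} = \left(7 \cdot 6 \cdot 0 + 53\right)^{2} = \left(42 \cdot 0 + 53\right)^{2} = \left(0 + 53\right)^{2} = 53^{2} = 2809$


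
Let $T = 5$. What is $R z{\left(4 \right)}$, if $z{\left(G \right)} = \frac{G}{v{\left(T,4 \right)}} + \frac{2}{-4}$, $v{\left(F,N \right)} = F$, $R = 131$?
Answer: $\frac{393}{10} \approx 39.3$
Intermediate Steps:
$z{\left(G \right)} = - \frac{1}{2} + \frac{G}{5}$ ($z{\left(G \right)} = \frac{G}{5} + \frac{2}{-4} = G \frac{1}{5} + 2 \left(- \frac{1}{4}\right) = \frac{G}{5} - \frac{1}{2} = - \frac{1}{2} + \frac{G}{5}$)
$R z{\left(4 \right)} = 131 \left(- \frac{1}{2} + \frac{1}{5} \cdot 4\right) = 131 \left(- \frac{1}{2} + \frac{4}{5}\right) = 131 \cdot \frac{3}{10} = \frac{393}{10}$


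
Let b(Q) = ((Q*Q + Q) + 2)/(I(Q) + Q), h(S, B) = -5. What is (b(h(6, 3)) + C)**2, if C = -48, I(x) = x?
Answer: 63001/25 ≈ 2520.0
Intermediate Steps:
b(Q) = (2 + Q + Q**2)/(2*Q) (b(Q) = ((Q*Q + Q) + 2)/(Q + Q) = ((Q**2 + Q) + 2)/((2*Q)) = ((Q + Q**2) + 2)*(1/(2*Q)) = (2 + Q + Q**2)*(1/(2*Q)) = (2 + Q + Q**2)/(2*Q))
(b(h(6, 3)) + C)**2 = ((1/2)*(2 - 5 + (-5)**2)/(-5) - 48)**2 = ((1/2)*(-1/5)*(2 - 5 + 25) - 48)**2 = ((1/2)*(-1/5)*22 - 48)**2 = (-11/5 - 48)**2 = (-251/5)**2 = 63001/25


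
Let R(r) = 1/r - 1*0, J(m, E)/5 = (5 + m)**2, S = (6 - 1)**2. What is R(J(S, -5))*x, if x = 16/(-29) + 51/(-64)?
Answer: -2503/8352000 ≈ -0.00029969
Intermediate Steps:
S = 25 (S = 5**2 = 25)
J(m, E) = 5*(5 + m)**2
R(r) = 1/r (R(r) = 1/r + 0 = 1/r)
x = -2503/1856 (x = 16*(-1/29) + 51*(-1/64) = -16/29 - 51/64 = -2503/1856 ≈ -1.3486)
R(J(S, -5))*x = -2503/1856/(5*(5 + 25)**2) = -2503/1856/(5*30**2) = -2503/1856/(5*900) = -2503/1856/4500 = (1/4500)*(-2503/1856) = -2503/8352000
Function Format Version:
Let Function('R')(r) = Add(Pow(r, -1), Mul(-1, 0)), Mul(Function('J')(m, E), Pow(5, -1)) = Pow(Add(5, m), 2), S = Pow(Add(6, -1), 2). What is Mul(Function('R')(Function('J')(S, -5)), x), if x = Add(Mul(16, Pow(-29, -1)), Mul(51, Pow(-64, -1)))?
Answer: Rational(-2503, 8352000) ≈ -0.00029969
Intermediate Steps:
S = 25 (S = Pow(5, 2) = 25)
Function('J')(m, E) = Mul(5, Pow(Add(5, m), 2))
Function('R')(r) = Pow(r, -1) (Function('R')(r) = Add(Pow(r, -1), 0) = Pow(r, -1))
x = Rational(-2503, 1856) (x = Add(Mul(16, Rational(-1, 29)), Mul(51, Rational(-1, 64))) = Add(Rational(-16, 29), Rational(-51, 64)) = Rational(-2503, 1856) ≈ -1.3486)
Mul(Function('R')(Function('J')(S, -5)), x) = Mul(Pow(Mul(5, Pow(Add(5, 25), 2)), -1), Rational(-2503, 1856)) = Mul(Pow(Mul(5, Pow(30, 2)), -1), Rational(-2503, 1856)) = Mul(Pow(Mul(5, 900), -1), Rational(-2503, 1856)) = Mul(Pow(4500, -1), Rational(-2503, 1856)) = Mul(Rational(1, 4500), Rational(-2503, 1856)) = Rational(-2503, 8352000)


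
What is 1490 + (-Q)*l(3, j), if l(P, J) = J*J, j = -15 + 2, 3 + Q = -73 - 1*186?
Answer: 45768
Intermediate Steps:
Q = -262 (Q = -3 + (-73 - 1*186) = -3 + (-73 - 186) = -3 - 259 = -262)
j = -13
l(P, J) = J**2
1490 + (-Q)*l(3, j) = 1490 - 1*(-262)*(-13)**2 = 1490 + 262*169 = 1490 + 44278 = 45768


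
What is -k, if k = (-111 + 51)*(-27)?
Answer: -1620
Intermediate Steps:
k = 1620 (k = -60*(-27) = 1620)
-k = -1*1620 = -1620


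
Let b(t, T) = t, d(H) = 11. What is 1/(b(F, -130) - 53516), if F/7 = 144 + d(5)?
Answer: -1/52431 ≈ -1.9073e-5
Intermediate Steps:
F = 1085 (F = 7*(144 + 11) = 7*155 = 1085)
1/(b(F, -130) - 53516) = 1/(1085 - 53516) = 1/(-52431) = -1/52431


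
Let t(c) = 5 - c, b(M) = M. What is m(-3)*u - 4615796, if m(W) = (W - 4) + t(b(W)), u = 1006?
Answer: -4614790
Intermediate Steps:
m(W) = 1 (m(W) = (W - 4) + (5 - W) = (-4 + W) + (5 - W) = 1)
m(-3)*u - 4615796 = 1*1006 - 4615796 = 1006 - 4615796 = -4614790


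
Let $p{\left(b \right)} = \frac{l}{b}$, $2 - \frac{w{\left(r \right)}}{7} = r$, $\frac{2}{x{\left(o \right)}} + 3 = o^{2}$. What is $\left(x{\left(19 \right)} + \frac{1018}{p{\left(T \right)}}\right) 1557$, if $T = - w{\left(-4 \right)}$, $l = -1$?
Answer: $\frac{11916227025}{179} \approx 6.6571 \cdot 10^{7}$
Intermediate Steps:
$x{\left(o \right)} = \frac{2}{-3 + o^{2}}$
$w{\left(r \right)} = 14 - 7 r$
$T = -42$ ($T = - (14 - -28) = - (14 + 28) = \left(-1\right) 42 = -42$)
$p{\left(b \right)} = - \frac{1}{b}$
$\left(x{\left(19 \right)} + \frac{1018}{p{\left(T \right)}}\right) 1557 = \left(\frac{2}{-3 + 19^{2}} + \frac{1018}{\left(-1\right) \frac{1}{-42}}\right) 1557 = \left(\frac{2}{-3 + 361} + \frac{1018}{\left(-1\right) \left(- \frac{1}{42}\right)}\right) 1557 = \left(\frac{2}{358} + 1018 \frac{1}{\frac{1}{42}}\right) 1557 = \left(2 \cdot \frac{1}{358} + 1018 \cdot 42\right) 1557 = \left(\frac{1}{179} + 42756\right) 1557 = \frac{7653325}{179} \cdot 1557 = \frac{11916227025}{179}$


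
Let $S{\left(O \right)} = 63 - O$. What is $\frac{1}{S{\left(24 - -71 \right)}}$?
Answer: $- \frac{1}{32} \approx -0.03125$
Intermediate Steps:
$\frac{1}{S{\left(24 - -71 \right)}} = \frac{1}{63 - \left(24 - -71\right)} = \frac{1}{63 - \left(24 + 71\right)} = \frac{1}{63 - 95} = \frac{1}{-32} = - \frac{1}{32}$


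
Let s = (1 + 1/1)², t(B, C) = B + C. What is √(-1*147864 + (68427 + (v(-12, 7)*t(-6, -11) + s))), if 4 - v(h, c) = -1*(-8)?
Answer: I*√79365 ≈ 281.72*I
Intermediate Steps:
v(h, c) = -4 (v(h, c) = 4 - (-1)*(-8) = 4 - 1*8 = 4 - 8 = -4)
s = 4 (s = (1 + 1)² = 2² = 4)
√(-1*147864 + (68427 + (v(-12, 7)*t(-6, -11) + s))) = √(-1*147864 + (68427 + (-4*(-6 - 11) + 4))) = √(-147864 + (68427 + (-4*(-17) + 4))) = √(-147864 + (68427 + (68 + 4))) = √(-147864 + (68427 + 72)) = √(-147864 + 68499) = √(-79365) = I*√79365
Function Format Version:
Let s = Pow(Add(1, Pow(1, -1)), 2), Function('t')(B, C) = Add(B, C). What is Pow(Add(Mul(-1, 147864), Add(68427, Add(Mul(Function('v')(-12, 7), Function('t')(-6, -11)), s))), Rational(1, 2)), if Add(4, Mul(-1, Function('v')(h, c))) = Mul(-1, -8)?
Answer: Mul(I, Pow(79365, Rational(1, 2))) ≈ Mul(281.72, I)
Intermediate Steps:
Function('v')(h, c) = -4 (Function('v')(h, c) = Add(4, Mul(-1, Mul(-1, -8))) = Add(4, Mul(-1, 8)) = Add(4, -8) = -4)
s = 4 (s = Pow(Add(1, 1), 2) = Pow(2, 2) = 4)
Pow(Add(Mul(-1, 147864), Add(68427, Add(Mul(Function('v')(-12, 7), Function('t')(-6, -11)), s))), Rational(1, 2)) = Pow(Add(Mul(-1, 147864), Add(68427, Add(Mul(-4, Add(-6, -11)), 4))), Rational(1, 2)) = Pow(Add(-147864, Add(68427, Add(Mul(-4, -17), 4))), Rational(1, 2)) = Pow(Add(-147864, Add(68427, Add(68, 4))), Rational(1, 2)) = Pow(Add(-147864, Add(68427, 72)), Rational(1, 2)) = Pow(Add(-147864, 68499), Rational(1, 2)) = Pow(-79365, Rational(1, 2)) = Mul(I, Pow(79365, Rational(1, 2)))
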